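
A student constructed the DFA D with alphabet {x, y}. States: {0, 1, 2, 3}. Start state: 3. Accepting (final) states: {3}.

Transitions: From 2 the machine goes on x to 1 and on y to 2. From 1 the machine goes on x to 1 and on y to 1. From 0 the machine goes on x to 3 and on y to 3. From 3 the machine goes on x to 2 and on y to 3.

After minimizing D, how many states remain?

2

First remove the unreachable states {0}; 3 states remain.
P0 = {3} | {1,2}.
No further refinement is possible. Final partition (2 blocks): {3} | {1,2}.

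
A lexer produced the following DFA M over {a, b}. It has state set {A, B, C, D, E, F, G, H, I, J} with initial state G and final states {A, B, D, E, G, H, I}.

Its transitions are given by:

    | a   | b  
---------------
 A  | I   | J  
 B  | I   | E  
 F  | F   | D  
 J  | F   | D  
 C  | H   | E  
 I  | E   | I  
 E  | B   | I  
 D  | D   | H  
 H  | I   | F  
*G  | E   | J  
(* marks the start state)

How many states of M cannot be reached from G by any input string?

BFS from G reaches {B, D, E, F, G, H, I, J}; the 2 state(s) A, C are never visited.

2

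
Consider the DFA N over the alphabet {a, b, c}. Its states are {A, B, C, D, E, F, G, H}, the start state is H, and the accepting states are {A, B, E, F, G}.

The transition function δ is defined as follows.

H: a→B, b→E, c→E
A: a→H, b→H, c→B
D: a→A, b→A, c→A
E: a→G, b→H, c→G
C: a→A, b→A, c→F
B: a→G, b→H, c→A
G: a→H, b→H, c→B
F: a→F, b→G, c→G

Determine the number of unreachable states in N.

3

BFS from H reaches {A, B, E, G, H}; the 3 state(s) C, D, F are never visited.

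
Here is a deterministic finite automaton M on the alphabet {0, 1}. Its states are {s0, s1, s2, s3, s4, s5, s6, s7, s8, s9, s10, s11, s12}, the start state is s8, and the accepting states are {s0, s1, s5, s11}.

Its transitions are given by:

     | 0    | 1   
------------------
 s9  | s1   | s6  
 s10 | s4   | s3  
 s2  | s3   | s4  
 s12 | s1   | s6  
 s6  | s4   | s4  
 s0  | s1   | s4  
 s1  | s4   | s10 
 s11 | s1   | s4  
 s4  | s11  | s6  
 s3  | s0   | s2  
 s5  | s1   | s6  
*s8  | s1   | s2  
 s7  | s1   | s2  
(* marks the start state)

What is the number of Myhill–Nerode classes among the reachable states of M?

First remove the unreachable states {s5,s7,s9,s12}; 9 states remain.
Initial partition by acceptance: {s0,s1,s11} | {s2,s3,s4,s6,s8,s10}.
Split {s0,s1,s11} by δ(·,0) → {s0,s11} and {s1}.
Refine {s2,s3,s4,s6,s8,s10} on symbol 0: members go to different blocks, giving {s2,s6,s10} and {s3,s4} and {s8}.
The partition is now stable with 5 blocks: {s0,s11} | {s2,s6,s10} | {s1} | {s3,s4} | {s8}.

5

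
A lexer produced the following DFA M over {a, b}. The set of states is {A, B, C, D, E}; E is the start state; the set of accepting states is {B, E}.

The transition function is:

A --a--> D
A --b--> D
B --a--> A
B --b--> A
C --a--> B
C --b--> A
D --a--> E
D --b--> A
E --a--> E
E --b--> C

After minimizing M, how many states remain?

P0 = {B,E} | {A,C,D}.
On input a, block {B,E} splits into {B} and {E}.
On input a, block {A,C,D} splits into {A} and {C} and {D}.
No further refinement is possible. Final partition (5 blocks): {B} | {A} | {E} | {C} | {D}.

5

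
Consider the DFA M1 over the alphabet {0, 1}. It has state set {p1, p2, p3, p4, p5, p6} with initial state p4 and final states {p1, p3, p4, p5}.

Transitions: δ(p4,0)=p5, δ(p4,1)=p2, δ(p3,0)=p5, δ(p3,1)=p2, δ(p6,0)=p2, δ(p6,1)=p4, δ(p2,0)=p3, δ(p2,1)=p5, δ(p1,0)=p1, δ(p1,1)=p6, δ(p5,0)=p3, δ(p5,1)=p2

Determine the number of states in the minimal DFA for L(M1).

2

Reachable states from the start: {p2,p3,p4,p5}. Unreachable: {p1,p6} — drop them.
Start with accepting vs non-accepting: {p3,p4,p5} | {p2}.
The partition is now stable with 2 blocks: {p3,p4,p5} | {p2}.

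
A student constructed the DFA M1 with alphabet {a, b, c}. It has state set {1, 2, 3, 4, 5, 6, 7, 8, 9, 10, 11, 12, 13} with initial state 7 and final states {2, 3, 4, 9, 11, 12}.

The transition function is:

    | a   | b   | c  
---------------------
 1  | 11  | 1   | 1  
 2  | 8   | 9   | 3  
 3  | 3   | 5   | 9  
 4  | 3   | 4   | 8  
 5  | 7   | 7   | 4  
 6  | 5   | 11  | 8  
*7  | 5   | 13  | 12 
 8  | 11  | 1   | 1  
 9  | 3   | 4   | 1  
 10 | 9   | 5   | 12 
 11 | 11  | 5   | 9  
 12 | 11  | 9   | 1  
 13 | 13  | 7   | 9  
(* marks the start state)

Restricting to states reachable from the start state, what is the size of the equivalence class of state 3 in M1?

2

Reachable states from the start: {1,3,4,5,7,8,9,11,12,13}. Unreachable: {2,6,10} — drop them.
P0 = {3,4,9,11,12} | {1,5,7,8,13}.
Split {3,4,9,11,12} by δ(·,b) → {4,9,12} and {3,11}.
On input a, block {1,5,7,8,13} splits into {5,7,13} and {1,8}.
The partition is now stable with 4 blocks: {4,9,12} | {5,7,13} | {3,11} | {1,8}.
State 3 belongs to the block {3,11}, which has 2 states.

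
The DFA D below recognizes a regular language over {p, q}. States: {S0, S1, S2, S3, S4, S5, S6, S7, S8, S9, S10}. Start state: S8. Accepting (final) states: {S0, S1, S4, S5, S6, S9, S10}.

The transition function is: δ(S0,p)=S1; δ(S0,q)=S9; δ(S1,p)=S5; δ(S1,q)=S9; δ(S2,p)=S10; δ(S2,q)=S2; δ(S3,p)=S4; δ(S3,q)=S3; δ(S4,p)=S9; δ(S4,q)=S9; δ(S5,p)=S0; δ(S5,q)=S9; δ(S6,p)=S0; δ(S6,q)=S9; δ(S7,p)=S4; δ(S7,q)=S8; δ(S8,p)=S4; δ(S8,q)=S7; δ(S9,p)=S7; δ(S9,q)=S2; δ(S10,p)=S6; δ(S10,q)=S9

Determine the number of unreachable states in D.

1

BFS from S8 reaches {S0, S1, S2, S4, S5, S6, S7, S8, S9, S10}; the 1 state(s) S3 are never visited.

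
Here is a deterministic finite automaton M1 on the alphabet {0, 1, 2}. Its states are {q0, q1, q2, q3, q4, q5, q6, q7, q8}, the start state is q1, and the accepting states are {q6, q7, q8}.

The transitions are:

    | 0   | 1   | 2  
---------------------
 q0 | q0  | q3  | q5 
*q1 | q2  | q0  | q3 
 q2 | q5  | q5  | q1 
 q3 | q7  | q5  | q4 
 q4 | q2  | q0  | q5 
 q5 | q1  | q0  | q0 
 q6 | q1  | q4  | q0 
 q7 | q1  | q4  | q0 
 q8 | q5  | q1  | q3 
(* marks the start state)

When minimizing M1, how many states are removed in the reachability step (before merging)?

2

No path from q1 leads to q6, q8; the other 7 states are all reachable.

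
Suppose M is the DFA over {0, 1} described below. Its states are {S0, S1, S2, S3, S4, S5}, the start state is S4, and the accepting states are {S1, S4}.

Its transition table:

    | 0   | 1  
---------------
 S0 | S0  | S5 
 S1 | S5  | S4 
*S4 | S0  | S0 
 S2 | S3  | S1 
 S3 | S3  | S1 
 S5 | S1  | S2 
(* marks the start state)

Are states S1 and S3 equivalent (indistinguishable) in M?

All states are reachable from the start state.
Initial partition by acceptance: {S1,S4} | {S0,S2,S3,S5}.
Refine {S1,S4} on symbol 1: members go to different blocks, giving {S1} and {S4}.
Refine {S0,S2,S3,S5} on symbol 0: members go to different blocks, giving {S0,S2,S3} and {S5}.
On input 1, block {S0,S2,S3} splits into {S2,S3} and {S0}.
No further refinement is possible. Final partition (5 blocks): {S1} | {S2,S3} | {S4} | {S5} | {S0}.
S1 and S3 end up in different blocks, so they are distinguishable. For instance, the string 'ε' is accepted from only S1.

No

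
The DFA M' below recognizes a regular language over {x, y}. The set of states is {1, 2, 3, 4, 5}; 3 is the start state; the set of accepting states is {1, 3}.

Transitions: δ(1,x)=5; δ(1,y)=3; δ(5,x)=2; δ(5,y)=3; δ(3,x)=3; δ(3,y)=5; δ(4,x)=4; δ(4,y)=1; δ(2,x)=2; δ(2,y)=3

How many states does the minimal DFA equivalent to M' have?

2

Reachable states from the start: {2,3,5}. Unreachable: {1,4} — drop them.
P0 = {3} | {2,5}.
Stable partition: {3} | {2,5} — 2 equivalence classes.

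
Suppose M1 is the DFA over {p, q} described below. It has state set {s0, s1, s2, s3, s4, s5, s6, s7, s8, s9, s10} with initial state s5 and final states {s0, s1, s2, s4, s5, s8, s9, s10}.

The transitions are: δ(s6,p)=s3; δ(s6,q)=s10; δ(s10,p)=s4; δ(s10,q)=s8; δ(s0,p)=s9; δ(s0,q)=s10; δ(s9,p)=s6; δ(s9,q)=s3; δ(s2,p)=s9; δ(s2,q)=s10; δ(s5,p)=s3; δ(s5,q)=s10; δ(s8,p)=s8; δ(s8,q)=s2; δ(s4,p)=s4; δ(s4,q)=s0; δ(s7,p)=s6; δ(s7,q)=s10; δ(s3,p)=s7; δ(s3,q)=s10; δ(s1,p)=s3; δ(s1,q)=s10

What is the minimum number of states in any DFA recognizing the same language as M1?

6

Reachable states from the start: {s0,s2,s3,s4,s5,s6,s7,s8,s9,s10}. Unreachable: {s1} — drop them.
P0 = {s0,s2,s4,s5,s8,s9,s10} | {s3,s6,s7}.
Refine {s0,s2,s4,s5,s8,s9,s10} on symbol p: members go to different blocks, giving {s0,s2,s4,s8,s10} and {s5,s9}.
On input p, block {s0,s2,s4,s8,s10} splits into {s4,s8,s10} and {s0,s2}.
Split {s4,s8,s10} by δ(·,q) → {s4,s8} and {s10}.
On input q, block {s5,s9} splits into {s5} and {s9}.
The partition is now stable with 6 blocks: {s4,s8} | {s3,s6,s7} | {s5} | {s0,s2} | {s10} | {s9}.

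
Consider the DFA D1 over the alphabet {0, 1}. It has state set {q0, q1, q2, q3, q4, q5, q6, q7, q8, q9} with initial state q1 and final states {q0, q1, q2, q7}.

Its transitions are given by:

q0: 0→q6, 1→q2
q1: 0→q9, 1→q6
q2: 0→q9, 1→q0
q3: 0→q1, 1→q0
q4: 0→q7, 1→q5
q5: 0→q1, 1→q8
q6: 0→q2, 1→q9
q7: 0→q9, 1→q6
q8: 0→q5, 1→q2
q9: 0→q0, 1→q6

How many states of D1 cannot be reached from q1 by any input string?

BFS from q1 reaches {q0, q1, q2, q6, q9}; the 5 state(s) q3, q4, q5, q7, q8 are never visited.

5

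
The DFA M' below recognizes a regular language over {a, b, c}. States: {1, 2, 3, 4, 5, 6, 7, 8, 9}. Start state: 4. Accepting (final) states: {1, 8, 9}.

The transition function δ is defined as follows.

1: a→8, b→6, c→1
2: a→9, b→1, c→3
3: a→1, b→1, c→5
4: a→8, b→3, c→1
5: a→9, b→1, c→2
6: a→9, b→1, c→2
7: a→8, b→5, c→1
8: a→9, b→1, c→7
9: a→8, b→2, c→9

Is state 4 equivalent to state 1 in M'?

Start with accepting vs non-accepting: {1,8,9} | {2,3,4,5,6,7}.
Split {1,8,9} by δ(·,b) → {1,9} and {8}.
On input a, block {2,3,4,5,6,7} splits into {2,3,5,6} and {4,7}.
The partition is now stable with 4 blocks: {1,9} | {2,3,5,6} | {8} | {4,7}.
4 and 1 end up in different blocks, so they are distinguishable. For instance, the string 'ε' is accepted from only 1.

No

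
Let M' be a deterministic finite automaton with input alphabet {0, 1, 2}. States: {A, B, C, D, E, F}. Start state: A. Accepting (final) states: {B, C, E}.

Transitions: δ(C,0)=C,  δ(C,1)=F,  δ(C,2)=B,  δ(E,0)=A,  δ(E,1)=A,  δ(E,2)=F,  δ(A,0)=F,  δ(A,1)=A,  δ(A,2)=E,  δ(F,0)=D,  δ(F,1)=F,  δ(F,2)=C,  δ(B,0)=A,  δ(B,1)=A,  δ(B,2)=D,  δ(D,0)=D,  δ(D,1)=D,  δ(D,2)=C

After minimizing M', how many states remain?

Every state is reachable, so we keep all 6.
Start with accepting vs non-accepting: {B,C,E} | {A,D,F}.
Split {B,C,E} by δ(·,0) → {B,E} and {C}.
Refine {A,D,F} on symbol 2: members go to different blocks, giving {D,F} and {A}.
The partition is now stable with 4 blocks: {B,E} | {D,F} | {C} | {A}.

4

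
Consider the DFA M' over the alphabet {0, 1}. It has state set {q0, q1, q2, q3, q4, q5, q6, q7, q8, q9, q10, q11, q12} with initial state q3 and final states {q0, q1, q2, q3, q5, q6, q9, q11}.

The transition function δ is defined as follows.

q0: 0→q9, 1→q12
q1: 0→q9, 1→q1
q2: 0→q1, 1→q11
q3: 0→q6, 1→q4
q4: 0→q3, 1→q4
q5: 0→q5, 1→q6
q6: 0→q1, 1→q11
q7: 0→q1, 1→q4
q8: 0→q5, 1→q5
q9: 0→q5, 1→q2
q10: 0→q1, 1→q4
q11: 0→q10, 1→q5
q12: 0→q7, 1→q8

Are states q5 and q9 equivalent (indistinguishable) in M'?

First remove the unreachable states {q0,q7,q8,q12}; 9 states remain.
Start with accepting vs non-accepting: {q1,q2,q3,q5,q6,q9,q11} | {q4,q10}.
On input 0, block {q1,q2,q3,q5,q6,q9,q11} splits into {q1,q2,q3,q5,q6,q9} and {q11}.
On input 1, block {q1,q2,q3,q5,q6,q9} splits into {q1,q5,q9} and {q2,q6} and {q3}.
On input 1, block {q1,q5,q9} splits into {q5,q9} and {q1}.
On input 0, block {q4,q10} splits into {q4} and {q10}.
Stable partition: {q5,q9} | {q4} | {q11} | {q2,q6} | {q3} | {q1} | {q10} — 7 equivalence classes.
q5 and q9 lie in the same block of the stable partition, so they are equivalent — no string distinguishes them.

Yes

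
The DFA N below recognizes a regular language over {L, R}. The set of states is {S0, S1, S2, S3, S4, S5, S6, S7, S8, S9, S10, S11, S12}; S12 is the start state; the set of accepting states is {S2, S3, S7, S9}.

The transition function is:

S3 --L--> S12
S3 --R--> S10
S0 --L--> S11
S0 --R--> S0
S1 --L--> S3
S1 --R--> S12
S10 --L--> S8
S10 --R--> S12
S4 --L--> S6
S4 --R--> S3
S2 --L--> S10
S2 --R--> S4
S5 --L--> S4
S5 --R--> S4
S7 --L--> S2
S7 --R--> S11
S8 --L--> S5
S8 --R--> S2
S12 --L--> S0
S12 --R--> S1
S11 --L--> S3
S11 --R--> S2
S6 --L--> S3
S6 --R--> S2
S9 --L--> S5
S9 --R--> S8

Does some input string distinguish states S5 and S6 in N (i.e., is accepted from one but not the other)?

First remove the unreachable states {S7,S9}; 11 states remain.
P0 = {S2,S3} | {S0,S1,S4,S5,S6,S8,S10,S11,S12}.
On input L, block {S0,S1,S4,S5,S6,S8,S10,S11,S12} splits into {S0,S4,S5,S8,S10,S12} and {S1,S6,S11}.
On input L, block {S0,S4,S5,S8,S10,S12} splits into {S5,S8,S10,S12} and {S0,S4}.
On input R, block {S2,S3} splits into {S2} and {S3}.
Split {S5,S8,S10,S12} by δ(·,L) → {S5,S12} and {S8,S10}.
Refine {S5,S12} on symbol R: members go to different blocks, giving {S5} and {S12}.
Split {S1,S6,S11} by δ(·,R) → {S6,S11} and {S1}.
Refine {S0,S4} on symbol R: members go to different blocks, giving {S0} and {S4}.
Refine {S8,S10} on symbol L: members go to different blocks, giving {S8} and {S10}.
No further refinement is possible. Final partition (10 blocks): {S2} | {S5} | {S6,S11} | {S0} | {S3} | {S8} | {S12} | {S1} | {S4} | {S10}.
S5 and S6 end up in different blocks, so they are distinguishable. For instance, the string 'L' is accepted from only S6.

Yes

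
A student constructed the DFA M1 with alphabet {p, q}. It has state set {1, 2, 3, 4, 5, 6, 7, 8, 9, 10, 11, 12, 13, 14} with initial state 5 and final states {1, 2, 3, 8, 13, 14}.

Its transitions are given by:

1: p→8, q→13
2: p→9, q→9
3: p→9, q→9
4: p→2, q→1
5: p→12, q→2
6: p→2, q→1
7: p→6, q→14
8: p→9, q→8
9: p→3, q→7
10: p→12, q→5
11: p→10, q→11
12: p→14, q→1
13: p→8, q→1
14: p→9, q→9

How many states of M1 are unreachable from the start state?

No path from 5 leads to 4, 10, 11; the other 11 states are all reachable.

3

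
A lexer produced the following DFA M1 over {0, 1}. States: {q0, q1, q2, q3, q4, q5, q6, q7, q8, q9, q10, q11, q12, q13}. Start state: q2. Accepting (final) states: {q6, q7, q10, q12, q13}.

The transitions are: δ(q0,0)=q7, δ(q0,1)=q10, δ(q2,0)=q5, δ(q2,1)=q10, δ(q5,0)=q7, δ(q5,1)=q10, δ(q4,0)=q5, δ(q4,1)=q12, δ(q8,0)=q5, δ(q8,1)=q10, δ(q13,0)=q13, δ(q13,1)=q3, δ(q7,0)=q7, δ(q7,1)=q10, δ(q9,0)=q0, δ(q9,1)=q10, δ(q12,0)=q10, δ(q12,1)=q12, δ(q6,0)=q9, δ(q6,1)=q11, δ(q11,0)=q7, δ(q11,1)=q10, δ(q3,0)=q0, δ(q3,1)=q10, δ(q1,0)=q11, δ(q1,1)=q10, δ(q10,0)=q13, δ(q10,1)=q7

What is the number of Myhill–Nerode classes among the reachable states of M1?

5

Reachable states from the start: {q0,q2,q3,q5,q7,q10,q13}. Unreachable: {q1,q4,q6,q8,q9,q11,q12} — drop them.
Start with accepting vs non-accepting: {q7,q10,q13} | {q0,q2,q3,q5}.
On input 1, block {q7,q10,q13} splits into {q7,q10} and {q13}.
Refine {q7,q10} on symbol 0: members go to different blocks, giving {q7} and {q10}.
Refine {q0,q2,q3,q5} on symbol 0: members go to different blocks, giving {q0,q5} and {q2,q3}.
The partition is now stable with 5 blocks: {q7} | {q0,q5} | {q13} | {q10} | {q2,q3}.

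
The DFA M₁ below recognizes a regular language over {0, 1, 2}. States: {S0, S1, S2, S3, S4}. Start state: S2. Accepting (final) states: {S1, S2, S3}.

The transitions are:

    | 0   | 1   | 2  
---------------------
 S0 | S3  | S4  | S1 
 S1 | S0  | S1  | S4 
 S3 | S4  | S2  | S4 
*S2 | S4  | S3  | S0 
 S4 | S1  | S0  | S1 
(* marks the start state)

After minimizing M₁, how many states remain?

P0 = {S1,S2,S3} | {S0,S4}.
The partition is now stable with 2 blocks: {S1,S2,S3} | {S0,S4}.

2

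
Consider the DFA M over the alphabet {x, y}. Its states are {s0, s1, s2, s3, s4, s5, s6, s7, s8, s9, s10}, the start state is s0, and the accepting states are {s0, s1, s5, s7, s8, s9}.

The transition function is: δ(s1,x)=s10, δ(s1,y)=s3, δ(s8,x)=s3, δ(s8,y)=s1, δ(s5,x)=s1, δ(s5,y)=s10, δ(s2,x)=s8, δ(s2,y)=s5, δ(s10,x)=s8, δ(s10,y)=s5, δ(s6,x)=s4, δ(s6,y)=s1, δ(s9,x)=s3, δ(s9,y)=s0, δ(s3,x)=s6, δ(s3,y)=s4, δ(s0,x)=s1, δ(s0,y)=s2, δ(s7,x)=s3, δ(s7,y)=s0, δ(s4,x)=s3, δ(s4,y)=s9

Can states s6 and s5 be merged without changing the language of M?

States {s7} cannot be reached from the start state, so discard them.
P0 = {s0,s1,s5,s8,s9} | {s2,s3,s4,s6,s10}.
Split {s0,s1,s5,s8,s9} by δ(·,x) → {s1,s8,s9} and {s0,s5}.
On input y, block {s1,s8,s9} splits into {s1} and {s8} and {s9}.
Split {s2,s3,s4,s6,s10} by δ(·,x) → {s3,s4,s6} and {s2,s10}.
On input y, block {s3,s4,s6} splits into {s3} and {s4} and {s6}.
The partition is now stable with 8 blocks: {s1} | {s3} | {s0,s5} | {s8} | {s9} | {s2,s10} | {s4} | {s6}.
s6 and s5 end up in different blocks, so they are distinguishable. For instance, the string 'ε' is accepted from only s5.

No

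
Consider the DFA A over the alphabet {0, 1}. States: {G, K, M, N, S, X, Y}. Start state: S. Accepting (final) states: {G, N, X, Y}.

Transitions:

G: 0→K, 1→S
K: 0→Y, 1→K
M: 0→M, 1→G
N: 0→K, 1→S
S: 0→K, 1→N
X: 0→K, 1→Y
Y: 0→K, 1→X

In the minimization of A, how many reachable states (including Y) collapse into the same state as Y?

First remove the unreachable states {G,M}; 5 states remain.
P0 = {N,X,Y} | {K,S}.
On input 1, block {N,X,Y} splits into {X,Y} and {N}.
Refine {K,S} on symbol 0: members go to different blocks, giving {S} and {K}.
No further refinement is possible. Final partition (4 blocks): {X,Y} | {S} | {N} | {K}.
The equivalence class containing Y is {X,Y}, of size 2.

2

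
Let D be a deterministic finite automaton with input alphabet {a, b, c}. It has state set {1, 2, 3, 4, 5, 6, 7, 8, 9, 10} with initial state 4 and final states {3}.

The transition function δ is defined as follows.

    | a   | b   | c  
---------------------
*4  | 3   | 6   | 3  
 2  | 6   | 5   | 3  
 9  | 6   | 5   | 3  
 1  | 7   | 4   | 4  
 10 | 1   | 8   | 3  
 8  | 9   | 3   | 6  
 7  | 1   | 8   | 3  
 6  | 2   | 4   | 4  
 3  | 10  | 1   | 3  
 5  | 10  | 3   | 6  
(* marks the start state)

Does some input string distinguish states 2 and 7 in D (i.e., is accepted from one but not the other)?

All states are reachable from the start state.
P0 = {3} | {1,2,4,5,6,7,8,9,10}.
On input a, block {1,2,4,5,6,7,8,9,10} splits into {1,2,5,6,7,8,9,10} and {4}.
Split {1,2,5,6,7,8,9,10} by δ(·,b) → {2,7,9,10} and {1,6} and {5,8}.
Stable partition: {3} | {2,7,9,10} | {4} | {1,6} | {5,8} — 5 equivalence classes.
2 and 7 lie in the same block of the stable partition, so they are equivalent — no string distinguishes them.

No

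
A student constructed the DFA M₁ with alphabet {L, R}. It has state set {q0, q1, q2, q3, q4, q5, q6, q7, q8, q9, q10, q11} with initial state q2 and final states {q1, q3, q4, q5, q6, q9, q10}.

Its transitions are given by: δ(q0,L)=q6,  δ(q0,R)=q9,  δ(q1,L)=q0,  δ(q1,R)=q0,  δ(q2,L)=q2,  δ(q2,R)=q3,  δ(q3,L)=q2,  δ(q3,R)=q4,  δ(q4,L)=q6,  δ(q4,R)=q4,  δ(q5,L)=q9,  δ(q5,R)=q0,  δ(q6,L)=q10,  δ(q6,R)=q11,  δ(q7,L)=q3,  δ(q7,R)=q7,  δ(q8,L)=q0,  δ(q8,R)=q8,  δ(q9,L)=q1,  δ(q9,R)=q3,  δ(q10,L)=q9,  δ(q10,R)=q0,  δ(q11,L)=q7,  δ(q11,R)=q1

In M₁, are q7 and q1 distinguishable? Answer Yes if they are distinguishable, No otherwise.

Yes

States {q5,q8} cannot be reached from the start state, so discard them.
Start with accepting vs non-accepting: {q1,q3,q4,q6,q9,q10} | {q0,q2,q7,q11}.
On input L, block {q1,q3,q4,q6,q9,q10} splits into {q4,q6,q9,q10} and {q1,q3}.
On input L, block {q4,q6,q9,q10} splits into {q4,q6,q10} and {q9}.
Split {q4,q6,q10} by δ(·,L) → {q4,q6} and {q10}.
Refine {q4,q6} on symbol L: members go to different blocks, giving {q4} and {q6}.
Split {q0,q2,q7,q11} by δ(·,L) → {q2,q11} and {q0} and {q7}.
Refine {q2,q11} on symbol L: members go to different blocks, giving {q2} and {q11}.
Refine {q1,q3} on symbol L: members go to different blocks, giving {q1} and {q3}.
Stable partition: {q4} | {q2} | {q1} | {q9} | {q10} | {q6} | {q0} | {q7} | {q11} | {q3} — 10 equivalence classes.
q7 and q1 end up in different blocks, so they are distinguishable. For instance, the string 'ε' is accepted from only q1.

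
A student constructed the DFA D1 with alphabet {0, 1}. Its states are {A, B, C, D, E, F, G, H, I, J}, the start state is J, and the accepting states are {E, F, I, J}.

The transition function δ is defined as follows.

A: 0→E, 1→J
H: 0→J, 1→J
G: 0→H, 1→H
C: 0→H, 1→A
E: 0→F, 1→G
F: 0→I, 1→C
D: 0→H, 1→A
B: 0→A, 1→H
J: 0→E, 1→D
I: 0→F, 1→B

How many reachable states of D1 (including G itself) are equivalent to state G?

Initial partition by acceptance: {E,F,I,J} | {A,B,C,D,G,H}.
Refine {A,B,C,D,G,H} on symbol 0: members go to different blocks, giving {B,C,D,G} and {A,H}.
No further refinement is possible. Final partition (3 blocks): {E,F,I,J} | {B,C,D,G} | {A,H}.
The equivalence class containing G is {B,C,D,G}, of size 4.

4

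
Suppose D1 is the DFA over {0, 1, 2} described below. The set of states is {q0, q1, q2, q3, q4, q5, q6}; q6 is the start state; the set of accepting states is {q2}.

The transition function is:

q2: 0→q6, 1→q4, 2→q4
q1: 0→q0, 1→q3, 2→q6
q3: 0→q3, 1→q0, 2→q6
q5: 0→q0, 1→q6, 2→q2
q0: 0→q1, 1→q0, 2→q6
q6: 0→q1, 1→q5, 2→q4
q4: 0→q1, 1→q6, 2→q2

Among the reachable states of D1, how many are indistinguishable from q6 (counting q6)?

1

Initial partition by acceptance: {q2} | {q0,q1,q3,q4,q5,q6}.
Refine {q0,q1,q3,q4,q5,q6} on symbol 2: members go to different blocks, giving {q0,q1,q3,q6} and {q4,q5}.
Split {q0,q1,q3,q6} by δ(·,1) → {q0,q1,q3} and {q6}.
The partition is now stable with 4 blocks: {q2} | {q0,q1,q3} | {q4,q5} | {q6}.
The equivalence class containing q6 is {q6}, of size 1.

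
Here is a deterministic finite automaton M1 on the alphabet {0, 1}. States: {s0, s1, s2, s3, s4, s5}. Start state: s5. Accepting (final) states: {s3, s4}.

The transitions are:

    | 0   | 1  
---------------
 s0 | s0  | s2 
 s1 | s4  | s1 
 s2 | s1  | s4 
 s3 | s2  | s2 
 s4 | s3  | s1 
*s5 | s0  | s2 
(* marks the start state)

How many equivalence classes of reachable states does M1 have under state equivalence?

Initial partition by acceptance: {s3,s4} | {s0,s1,s2,s5}.
Refine {s3,s4} on symbol 0: members go to different blocks, giving {s3} and {s4}.
Refine {s0,s1,s2,s5} on symbol 0: members go to different blocks, giving {s0,s2,s5} and {s1}.
On input 0, block {s0,s2,s5} splits into {s0,s5} and {s2}.
The partition is now stable with 5 blocks: {s3} | {s0,s5} | {s4} | {s1} | {s2}.

5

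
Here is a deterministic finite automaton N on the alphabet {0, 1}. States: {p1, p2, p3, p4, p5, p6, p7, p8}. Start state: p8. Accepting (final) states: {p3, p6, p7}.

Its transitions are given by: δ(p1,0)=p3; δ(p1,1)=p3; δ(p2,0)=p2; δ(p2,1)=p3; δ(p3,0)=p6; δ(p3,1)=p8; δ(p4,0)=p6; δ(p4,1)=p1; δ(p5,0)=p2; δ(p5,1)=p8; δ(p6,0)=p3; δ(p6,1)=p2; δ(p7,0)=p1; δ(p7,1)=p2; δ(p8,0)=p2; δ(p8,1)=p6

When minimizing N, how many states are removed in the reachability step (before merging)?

BFS from p8 reaches {p2, p3, p6, p8}; the 4 state(s) p1, p4, p5, p7 are never visited.

4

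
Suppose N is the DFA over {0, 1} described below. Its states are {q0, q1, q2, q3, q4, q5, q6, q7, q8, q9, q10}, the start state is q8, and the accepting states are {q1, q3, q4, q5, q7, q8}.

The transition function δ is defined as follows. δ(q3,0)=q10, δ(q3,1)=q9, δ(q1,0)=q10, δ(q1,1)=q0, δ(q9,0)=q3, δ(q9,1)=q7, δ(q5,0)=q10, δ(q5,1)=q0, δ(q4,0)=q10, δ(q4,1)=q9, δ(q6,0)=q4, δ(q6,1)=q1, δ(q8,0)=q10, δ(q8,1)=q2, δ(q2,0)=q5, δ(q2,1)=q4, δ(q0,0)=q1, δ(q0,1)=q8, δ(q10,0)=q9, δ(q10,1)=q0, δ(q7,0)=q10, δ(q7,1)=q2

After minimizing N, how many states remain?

States {q6} cannot be reached from the start state, so discard them.
P0 = {q1,q3,q4,q5,q7,q8} | {q0,q2,q9,q10}.
Refine {q0,q2,q9,q10} on symbol 0: members go to different blocks, giving {q0,q2,q9} and {q10}.
The partition is now stable with 3 blocks: {q1,q3,q4,q5,q7,q8} | {q0,q2,q9} | {q10}.

3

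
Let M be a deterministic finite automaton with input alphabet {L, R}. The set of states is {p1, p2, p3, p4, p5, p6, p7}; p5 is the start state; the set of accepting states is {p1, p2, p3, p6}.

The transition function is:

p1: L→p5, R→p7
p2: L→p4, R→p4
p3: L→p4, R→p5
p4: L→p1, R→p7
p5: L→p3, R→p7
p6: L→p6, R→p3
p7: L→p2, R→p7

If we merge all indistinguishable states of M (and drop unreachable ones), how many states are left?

First remove the unreachable states {p6}; 6 states remain.
Initial partition by acceptance: {p1,p2,p3} | {p4,p5,p7}.
The partition is now stable with 2 blocks: {p1,p2,p3} | {p4,p5,p7}.

2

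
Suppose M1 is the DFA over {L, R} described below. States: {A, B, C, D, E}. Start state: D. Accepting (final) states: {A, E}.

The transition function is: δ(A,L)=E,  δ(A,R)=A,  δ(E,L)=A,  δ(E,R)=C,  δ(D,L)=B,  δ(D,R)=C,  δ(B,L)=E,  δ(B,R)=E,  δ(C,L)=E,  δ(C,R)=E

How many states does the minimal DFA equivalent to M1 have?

4

Start with accepting vs non-accepting: {A,E} | {B,C,D}.
Refine {A,E} on symbol R: members go to different blocks, giving {A} and {E}.
Split {B,C,D} by δ(·,L) → {B,C} and {D}.
The partition is now stable with 4 blocks: {A} | {B,C} | {E} | {D}.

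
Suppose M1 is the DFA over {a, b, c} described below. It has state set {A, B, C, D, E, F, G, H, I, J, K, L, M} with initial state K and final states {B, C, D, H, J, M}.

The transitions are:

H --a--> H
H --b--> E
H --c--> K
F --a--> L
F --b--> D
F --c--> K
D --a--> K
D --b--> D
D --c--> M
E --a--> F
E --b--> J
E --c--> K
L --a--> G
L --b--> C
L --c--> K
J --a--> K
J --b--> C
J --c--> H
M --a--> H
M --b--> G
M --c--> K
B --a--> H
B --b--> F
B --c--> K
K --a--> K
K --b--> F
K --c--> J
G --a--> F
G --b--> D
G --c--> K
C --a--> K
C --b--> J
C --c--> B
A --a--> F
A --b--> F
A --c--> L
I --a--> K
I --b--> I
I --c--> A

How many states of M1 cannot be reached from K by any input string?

BFS from K reaches {B, C, D, E, F, G, H, J, K, L, M}; the 2 state(s) A, I are never visited.

2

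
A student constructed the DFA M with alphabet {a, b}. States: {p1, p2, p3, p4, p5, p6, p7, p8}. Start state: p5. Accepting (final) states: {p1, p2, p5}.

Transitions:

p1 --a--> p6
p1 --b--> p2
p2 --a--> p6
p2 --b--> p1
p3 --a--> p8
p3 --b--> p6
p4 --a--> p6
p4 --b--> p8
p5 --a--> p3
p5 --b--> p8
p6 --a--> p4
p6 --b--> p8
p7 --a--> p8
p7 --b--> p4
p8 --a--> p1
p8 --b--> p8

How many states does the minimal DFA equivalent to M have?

States {p7} cannot be reached from the start state, so discard them.
P0 = {p1,p2,p5} | {p3,p4,p6,p8}.
Refine {p1,p2,p5} on symbol b: members go to different blocks, giving {p1,p2} and {p5}.
On input a, block {p3,p4,p6,p8} splits into {p3,p4,p6} and {p8}.
Refine {p3,p4,p6} on symbol a: members go to different blocks, giving {p4,p6} and {p3}.
Stable partition: {p1,p2} | {p4,p6} | {p5} | {p8} | {p3} — 5 equivalence classes.

5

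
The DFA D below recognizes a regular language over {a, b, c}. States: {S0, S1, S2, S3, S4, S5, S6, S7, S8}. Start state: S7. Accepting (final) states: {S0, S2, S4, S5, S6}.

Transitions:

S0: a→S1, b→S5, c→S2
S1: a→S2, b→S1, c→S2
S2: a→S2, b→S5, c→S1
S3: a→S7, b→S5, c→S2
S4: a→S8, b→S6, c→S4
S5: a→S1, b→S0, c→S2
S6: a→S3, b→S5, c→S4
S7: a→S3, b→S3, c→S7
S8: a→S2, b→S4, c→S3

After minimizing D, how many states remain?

5

States {S4,S6,S8} cannot be reached from the start state, so discard them.
P0 = {S0,S2,S5} | {S1,S3,S7}.
Refine {S0,S2,S5} on symbol a: members go to different blocks, giving {S0,S5} and {S2}.
Refine {S1,S3,S7} on symbol a: members go to different blocks, giving {S3,S7} and {S1}.
Split {S3,S7} by δ(·,b) → {S3} and {S7}.
Stable partition: {S0,S5} | {S3} | {S2} | {S1} | {S7} — 5 equivalence classes.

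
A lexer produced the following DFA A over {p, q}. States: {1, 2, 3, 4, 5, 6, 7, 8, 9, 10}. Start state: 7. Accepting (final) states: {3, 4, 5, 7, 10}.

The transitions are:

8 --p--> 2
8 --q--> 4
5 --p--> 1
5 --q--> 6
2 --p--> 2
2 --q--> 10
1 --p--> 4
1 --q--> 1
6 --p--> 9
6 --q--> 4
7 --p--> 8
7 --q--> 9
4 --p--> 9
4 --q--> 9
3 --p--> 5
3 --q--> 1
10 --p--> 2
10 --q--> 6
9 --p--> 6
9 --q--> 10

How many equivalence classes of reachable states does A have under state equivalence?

Reachable states from the start: {2,4,6,7,8,9,10}. Unreachable: {1,3,5} — drop them.
Initial partition by acceptance: {4,7,10} | {2,6,8,9}.
Stable partition: {4,7,10} | {2,6,8,9} — 2 equivalence classes.

2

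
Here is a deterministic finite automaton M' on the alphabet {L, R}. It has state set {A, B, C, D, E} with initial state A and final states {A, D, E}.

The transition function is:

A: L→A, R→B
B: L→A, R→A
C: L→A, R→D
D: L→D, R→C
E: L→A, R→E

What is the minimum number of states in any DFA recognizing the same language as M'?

States {C,D,E} cannot be reached from the start state, so discard them.
P0 = {A} | {B}.
The partition is now stable with 2 blocks: {A} | {B}.

2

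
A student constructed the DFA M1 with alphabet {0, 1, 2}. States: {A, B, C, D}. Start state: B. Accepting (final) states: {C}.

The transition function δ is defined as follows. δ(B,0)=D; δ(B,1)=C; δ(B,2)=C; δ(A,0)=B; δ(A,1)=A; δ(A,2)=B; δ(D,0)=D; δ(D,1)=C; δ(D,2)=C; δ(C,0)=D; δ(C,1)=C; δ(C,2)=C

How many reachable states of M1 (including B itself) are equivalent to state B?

2

States {A} cannot be reached from the start state, so discard them.
Initial partition by acceptance: {C} | {B,D}.
The partition is now stable with 2 blocks: {C} | {B,D}.
The equivalence class containing B is {B,D}, of size 2.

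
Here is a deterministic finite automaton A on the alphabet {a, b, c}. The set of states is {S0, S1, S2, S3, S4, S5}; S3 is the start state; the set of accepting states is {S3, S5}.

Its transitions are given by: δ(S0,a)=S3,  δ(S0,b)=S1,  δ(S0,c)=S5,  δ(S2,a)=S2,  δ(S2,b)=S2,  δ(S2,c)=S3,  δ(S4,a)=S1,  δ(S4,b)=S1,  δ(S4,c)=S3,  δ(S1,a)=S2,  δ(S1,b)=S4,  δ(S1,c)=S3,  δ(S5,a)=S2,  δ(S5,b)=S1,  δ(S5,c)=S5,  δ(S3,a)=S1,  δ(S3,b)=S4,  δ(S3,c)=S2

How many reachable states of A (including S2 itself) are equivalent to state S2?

First remove the unreachable states {S0,S5}; 4 states remain.
P0 = {S3} | {S1,S2,S4}.
The partition is now stable with 2 blocks: {S3} | {S1,S2,S4}.
State S2 belongs to the block {S1,S2,S4}, which has 3 states.

3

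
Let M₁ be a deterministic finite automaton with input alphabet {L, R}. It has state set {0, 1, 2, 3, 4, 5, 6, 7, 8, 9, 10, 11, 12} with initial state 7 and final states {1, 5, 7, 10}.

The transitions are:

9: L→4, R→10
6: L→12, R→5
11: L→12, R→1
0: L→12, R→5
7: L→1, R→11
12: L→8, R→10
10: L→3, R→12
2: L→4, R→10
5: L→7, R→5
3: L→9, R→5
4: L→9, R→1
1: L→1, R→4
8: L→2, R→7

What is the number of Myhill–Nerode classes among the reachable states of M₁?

States {0,6} cannot be reached from the start state, so discard them.
Start with accepting vs non-accepting: {1,5,7,10} | {2,3,4,8,9,11,12}.
On input L, block {1,5,7,10} splits into {1,5,7} and {10}.
Refine {1,5,7} on symbol R: members go to different blocks, giving {1,7} and {5}.
Split {2,3,4,8,9,11,12} by δ(·,R) → {2,9,12} and {4,8,11} and {3}.
The partition is now stable with 6 blocks: {1,7} | {2,9,12} | {10} | {5} | {4,8,11} | {3}.

6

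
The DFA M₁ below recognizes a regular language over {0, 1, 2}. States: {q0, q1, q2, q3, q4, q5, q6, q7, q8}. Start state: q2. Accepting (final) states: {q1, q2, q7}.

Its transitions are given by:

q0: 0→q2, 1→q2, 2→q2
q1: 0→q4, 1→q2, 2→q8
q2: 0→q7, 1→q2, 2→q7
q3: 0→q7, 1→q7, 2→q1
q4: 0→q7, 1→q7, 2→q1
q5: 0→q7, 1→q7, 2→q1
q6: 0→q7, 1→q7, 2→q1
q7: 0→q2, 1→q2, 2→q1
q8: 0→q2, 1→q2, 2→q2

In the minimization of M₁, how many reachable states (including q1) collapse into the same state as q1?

First remove the unreachable states {q0,q3,q5,q6}; 5 states remain.
Start with accepting vs non-accepting: {q1,q2,q7} | {q4,q8}.
On input 0, block {q1,q2,q7} splits into {q2,q7} and {q1}.
On input 2, block {q2,q7} splits into {q2} and {q7}.
Split {q4,q8} by δ(·,0) → {q4} and {q8}.
Stable partition: {q2} | {q4} | {q1} | {q7} | {q8} — 5 equivalence classes.
The equivalence class containing q1 is {q1}, of size 1.

1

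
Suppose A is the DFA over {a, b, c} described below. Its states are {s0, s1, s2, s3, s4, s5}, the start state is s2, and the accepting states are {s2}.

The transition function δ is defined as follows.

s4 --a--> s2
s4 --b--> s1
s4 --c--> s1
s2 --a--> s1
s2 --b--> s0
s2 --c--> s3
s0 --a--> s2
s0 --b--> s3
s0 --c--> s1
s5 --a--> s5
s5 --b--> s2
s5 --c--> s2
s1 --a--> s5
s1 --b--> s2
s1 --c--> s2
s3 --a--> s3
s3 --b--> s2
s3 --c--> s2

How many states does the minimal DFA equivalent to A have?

States {s4} cannot be reached from the start state, so discard them.
Initial partition by acceptance: {s2} | {s0,s1,s3,s5}.
Split {s0,s1,s3,s5} by δ(·,a) → {s1,s3,s5} and {s0}.
No further refinement is possible. Final partition (3 blocks): {s2} | {s1,s3,s5} | {s0}.

3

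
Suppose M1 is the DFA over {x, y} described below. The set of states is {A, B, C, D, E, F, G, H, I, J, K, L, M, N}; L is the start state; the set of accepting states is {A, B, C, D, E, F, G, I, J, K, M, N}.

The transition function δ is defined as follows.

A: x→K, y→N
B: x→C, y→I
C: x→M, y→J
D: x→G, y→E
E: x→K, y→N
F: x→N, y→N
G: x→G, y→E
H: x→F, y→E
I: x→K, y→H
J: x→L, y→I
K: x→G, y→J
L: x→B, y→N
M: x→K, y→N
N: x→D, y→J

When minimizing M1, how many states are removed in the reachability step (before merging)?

1

No path from L leads to A; the other 13 states are all reachable.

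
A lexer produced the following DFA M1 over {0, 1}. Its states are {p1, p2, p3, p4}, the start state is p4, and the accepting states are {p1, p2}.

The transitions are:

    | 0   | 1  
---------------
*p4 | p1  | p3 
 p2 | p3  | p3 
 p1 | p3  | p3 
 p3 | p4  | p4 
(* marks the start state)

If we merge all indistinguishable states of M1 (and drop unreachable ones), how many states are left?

Reachable states from the start: {p1,p3,p4}. Unreachable: {p2} — drop them.
Initial partition by acceptance: {p1} | {p3,p4}.
Refine {p3,p4} on symbol 0: members go to different blocks, giving {p3} and {p4}.
Stable partition: {p1} | {p3} | {p4} — 3 equivalence classes.

3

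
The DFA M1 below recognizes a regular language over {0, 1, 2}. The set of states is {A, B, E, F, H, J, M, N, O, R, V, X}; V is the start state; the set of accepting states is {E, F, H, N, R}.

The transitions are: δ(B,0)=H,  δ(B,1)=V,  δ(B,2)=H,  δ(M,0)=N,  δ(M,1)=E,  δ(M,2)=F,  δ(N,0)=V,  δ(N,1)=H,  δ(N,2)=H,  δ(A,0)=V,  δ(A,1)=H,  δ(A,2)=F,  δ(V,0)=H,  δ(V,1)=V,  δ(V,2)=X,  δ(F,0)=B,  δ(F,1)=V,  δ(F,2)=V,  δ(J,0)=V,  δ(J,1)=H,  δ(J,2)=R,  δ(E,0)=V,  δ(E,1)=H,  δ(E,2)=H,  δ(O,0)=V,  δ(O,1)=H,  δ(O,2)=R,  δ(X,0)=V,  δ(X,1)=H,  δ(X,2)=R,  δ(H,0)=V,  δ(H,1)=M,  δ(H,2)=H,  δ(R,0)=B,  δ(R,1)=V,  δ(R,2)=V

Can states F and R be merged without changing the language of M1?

Yes

Reachable states from the start: {B,E,F,H,M,N,R,V,X}. Unreachable: {A,J,O} — drop them.
Start with accepting vs non-accepting: {E,F,H,N,R} | {B,M,V,X}.
Refine {E,F,H,N,R} on symbol 1: members go to different blocks, giving {F,H,R} and {E,N}.
Split {F,H,R} by δ(·,2) → {F,R} and {H}.
Split {B,M,V,X} by δ(·,0) → {B,V} and {M} and {X}.
Split {B,V} by δ(·,2) → {B} and {V}.
The partition is now stable with 7 blocks: {F,R} | {B} | {E,N} | {H} | {M} | {X} | {V}.
F and R lie in the same block of the stable partition, so they are equivalent — no string distinguishes them.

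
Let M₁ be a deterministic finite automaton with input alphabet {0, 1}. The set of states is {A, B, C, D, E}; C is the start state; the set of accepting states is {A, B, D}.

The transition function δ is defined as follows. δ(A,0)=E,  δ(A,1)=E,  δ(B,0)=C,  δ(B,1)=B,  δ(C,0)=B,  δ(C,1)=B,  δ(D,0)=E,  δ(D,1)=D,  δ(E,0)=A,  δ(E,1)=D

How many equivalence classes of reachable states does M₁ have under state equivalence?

Reachable states from the start: {B,C}. Unreachable: {A,D,E} — drop them.
Start with accepting vs non-accepting: {B} | {C}.
Stable partition: {B} | {C} — 2 equivalence classes.

2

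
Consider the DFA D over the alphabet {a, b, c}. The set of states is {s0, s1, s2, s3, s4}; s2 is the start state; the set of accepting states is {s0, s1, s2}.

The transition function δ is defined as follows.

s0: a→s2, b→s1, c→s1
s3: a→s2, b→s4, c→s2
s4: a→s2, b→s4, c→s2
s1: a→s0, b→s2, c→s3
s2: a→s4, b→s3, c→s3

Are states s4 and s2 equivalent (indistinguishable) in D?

Reachable states from the start: {s2,s3,s4}. Unreachable: {s0,s1} — drop them.
P0 = {s2} | {s3,s4}.
Stable partition: {s2} | {s3,s4} — 2 equivalence classes.
s4 and s2 end up in different blocks, so they are distinguishable. For instance, the string 'ε' is accepted from only s2.

No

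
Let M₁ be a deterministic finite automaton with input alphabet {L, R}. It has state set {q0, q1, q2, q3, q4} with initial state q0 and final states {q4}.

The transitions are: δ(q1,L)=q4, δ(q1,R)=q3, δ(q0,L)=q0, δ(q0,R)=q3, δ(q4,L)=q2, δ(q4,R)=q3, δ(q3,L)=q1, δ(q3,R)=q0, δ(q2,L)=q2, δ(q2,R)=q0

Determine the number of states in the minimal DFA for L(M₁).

5

Every state is reachable, so we keep all 5.
Start with accepting vs non-accepting: {q4} | {q0,q1,q2,q3}.
Split {q0,q1,q2,q3} by δ(·,L) → {q0,q2,q3} and {q1}.
Split {q0,q2,q3} by δ(·,L) → {q0,q2} and {q3}.
Refine {q0,q2} on symbol R: members go to different blocks, giving {q0} and {q2}.
Stable partition: {q4} | {q0} | {q1} | {q3} | {q2} — 5 equivalence classes.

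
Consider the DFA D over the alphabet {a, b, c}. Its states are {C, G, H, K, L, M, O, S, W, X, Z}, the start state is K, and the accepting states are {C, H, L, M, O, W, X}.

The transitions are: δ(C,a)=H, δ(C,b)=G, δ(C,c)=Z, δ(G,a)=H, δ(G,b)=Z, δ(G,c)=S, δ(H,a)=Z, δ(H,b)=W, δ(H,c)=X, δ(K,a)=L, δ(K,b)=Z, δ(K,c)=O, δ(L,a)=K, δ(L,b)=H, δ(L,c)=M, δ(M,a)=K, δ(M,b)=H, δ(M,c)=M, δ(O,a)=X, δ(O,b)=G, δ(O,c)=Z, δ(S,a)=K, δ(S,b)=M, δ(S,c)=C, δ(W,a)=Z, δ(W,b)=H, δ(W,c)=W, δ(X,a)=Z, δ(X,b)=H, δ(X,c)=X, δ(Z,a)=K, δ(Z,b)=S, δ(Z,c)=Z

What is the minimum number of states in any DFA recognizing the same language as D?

7

All states are reachable from the start state.
Start with accepting vs non-accepting: {C,H,L,M,O,W,X} | {G,K,S,Z}.
Refine {C,H,L,M,O,W,X} on symbol a: members go to different blocks, giving {H,L,M,W,X} and {C,O}.
On input a, block {G,K,S,Z} splits into {S,Z} and {G,K}.
Refine {H,L,M,W,X} on symbol a: members go to different blocks, giving {H,W,X} and {L,M}.
Refine {S,Z} on symbol b: members go to different blocks, giving {S} and {Z}.
Refine {G,K} on symbol a: members go to different blocks, giving {K} and {G}.
Stable partition: {H,W,X} | {S} | {C,O} | {K} | {L,M} | {Z} | {G} — 7 equivalence classes.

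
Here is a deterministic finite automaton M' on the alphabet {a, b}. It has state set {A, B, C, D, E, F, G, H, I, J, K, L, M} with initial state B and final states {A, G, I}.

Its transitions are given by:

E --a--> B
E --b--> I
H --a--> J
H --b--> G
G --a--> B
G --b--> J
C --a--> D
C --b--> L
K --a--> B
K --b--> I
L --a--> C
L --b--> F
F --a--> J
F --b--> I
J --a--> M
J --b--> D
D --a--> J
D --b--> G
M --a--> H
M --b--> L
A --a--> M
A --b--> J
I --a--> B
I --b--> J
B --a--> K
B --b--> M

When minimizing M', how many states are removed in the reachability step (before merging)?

2

Starting at B and following transitions, the reachable set is {B, C, D, F, G, H, I, J, K, L, M}. That leaves A, E unreachable — 2 in total.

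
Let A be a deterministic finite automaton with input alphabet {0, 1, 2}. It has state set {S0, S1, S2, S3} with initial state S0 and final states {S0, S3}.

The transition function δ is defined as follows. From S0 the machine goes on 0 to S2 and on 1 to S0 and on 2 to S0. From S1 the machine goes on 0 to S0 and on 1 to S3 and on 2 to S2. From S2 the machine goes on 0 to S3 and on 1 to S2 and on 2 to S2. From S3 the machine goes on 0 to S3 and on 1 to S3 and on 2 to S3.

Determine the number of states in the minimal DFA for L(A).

3

Reachable states from the start: {S0,S2,S3}. Unreachable: {S1} — drop them.
P0 = {S0,S3} | {S2}.
Split {S0,S3} by δ(·,0) → {S0} and {S3}.
The partition is now stable with 3 blocks: {S0} | {S2} | {S3}.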